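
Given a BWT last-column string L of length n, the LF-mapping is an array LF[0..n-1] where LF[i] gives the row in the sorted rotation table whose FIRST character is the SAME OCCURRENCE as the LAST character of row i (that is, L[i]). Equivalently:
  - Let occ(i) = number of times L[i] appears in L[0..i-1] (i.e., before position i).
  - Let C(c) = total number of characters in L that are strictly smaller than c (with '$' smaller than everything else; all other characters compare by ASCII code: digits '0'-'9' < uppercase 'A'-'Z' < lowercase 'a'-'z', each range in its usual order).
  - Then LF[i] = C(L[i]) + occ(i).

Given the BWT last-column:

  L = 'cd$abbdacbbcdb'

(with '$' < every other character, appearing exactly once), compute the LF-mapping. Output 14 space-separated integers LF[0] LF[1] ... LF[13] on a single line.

Char counts: '$':1, 'a':2, 'b':5, 'c':3, 'd':3
C (first-col start): C('$')=0, C('a')=1, C('b')=3, C('c')=8, C('d')=11
L[0]='c': occ=0, LF[0]=C('c')+0=8+0=8
L[1]='d': occ=0, LF[1]=C('d')+0=11+0=11
L[2]='$': occ=0, LF[2]=C('$')+0=0+0=0
L[3]='a': occ=0, LF[3]=C('a')+0=1+0=1
L[4]='b': occ=0, LF[4]=C('b')+0=3+0=3
L[5]='b': occ=1, LF[5]=C('b')+1=3+1=4
L[6]='d': occ=1, LF[6]=C('d')+1=11+1=12
L[7]='a': occ=1, LF[7]=C('a')+1=1+1=2
L[8]='c': occ=1, LF[8]=C('c')+1=8+1=9
L[9]='b': occ=2, LF[9]=C('b')+2=3+2=5
L[10]='b': occ=3, LF[10]=C('b')+3=3+3=6
L[11]='c': occ=2, LF[11]=C('c')+2=8+2=10
L[12]='d': occ=2, LF[12]=C('d')+2=11+2=13
L[13]='b': occ=4, LF[13]=C('b')+4=3+4=7

Answer: 8 11 0 1 3 4 12 2 9 5 6 10 13 7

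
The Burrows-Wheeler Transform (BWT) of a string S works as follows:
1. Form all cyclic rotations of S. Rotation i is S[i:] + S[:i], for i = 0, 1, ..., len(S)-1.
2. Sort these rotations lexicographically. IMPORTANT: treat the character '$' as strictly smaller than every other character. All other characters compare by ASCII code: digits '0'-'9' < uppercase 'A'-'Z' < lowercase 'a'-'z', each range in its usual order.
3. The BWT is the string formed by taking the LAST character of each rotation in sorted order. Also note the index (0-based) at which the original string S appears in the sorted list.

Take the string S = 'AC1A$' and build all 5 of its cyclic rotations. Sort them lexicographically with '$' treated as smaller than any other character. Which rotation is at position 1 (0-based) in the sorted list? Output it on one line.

Answer: 1A$AC

Derivation:
All 5 rotations (rotation i = S[i:]+S[:i]):
  rot[0] = AC1A$
  rot[1] = C1A$A
  rot[2] = 1A$AC
  rot[3] = A$AC1
  rot[4] = $AC1A
Sorted (with $ < everything):
  sorted[0] = $AC1A
  sorted[1] = 1A$AC
  sorted[2] = A$AC1
  sorted[3] = AC1A$
  sorted[4] = C1A$A
sorted[1] = 1A$AC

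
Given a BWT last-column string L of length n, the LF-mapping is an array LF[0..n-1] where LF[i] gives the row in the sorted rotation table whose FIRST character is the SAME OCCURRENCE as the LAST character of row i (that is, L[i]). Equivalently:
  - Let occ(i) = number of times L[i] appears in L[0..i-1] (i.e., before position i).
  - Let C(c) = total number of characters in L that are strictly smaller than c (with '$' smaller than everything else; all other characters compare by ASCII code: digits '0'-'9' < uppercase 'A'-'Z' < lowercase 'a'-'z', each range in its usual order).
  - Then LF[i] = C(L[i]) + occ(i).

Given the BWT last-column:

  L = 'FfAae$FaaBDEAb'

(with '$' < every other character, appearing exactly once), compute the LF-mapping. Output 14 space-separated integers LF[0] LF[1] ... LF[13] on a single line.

Char counts: '$':1, 'A':2, 'B':1, 'D':1, 'E':1, 'F':2, 'a':3, 'b':1, 'e':1, 'f':1
C (first-col start): C('$')=0, C('A')=1, C('B')=3, C('D')=4, C('E')=5, C('F')=6, C('a')=8, C('b')=11, C('e')=12, C('f')=13
L[0]='F': occ=0, LF[0]=C('F')+0=6+0=6
L[1]='f': occ=0, LF[1]=C('f')+0=13+0=13
L[2]='A': occ=0, LF[2]=C('A')+0=1+0=1
L[3]='a': occ=0, LF[3]=C('a')+0=8+0=8
L[4]='e': occ=0, LF[4]=C('e')+0=12+0=12
L[5]='$': occ=0, LF[5]=C('$')+0=0+0=0
L[6]='F': occ=1, LF[6]=C('F')+1=6+1=7
L[7]='a': occ=1, LF[7]=C('a')+1=8+1=9
L[8]='a': occ=2, LF[8]=C('a')+2=8+2=10
L[9]='B': occ=0, LF[9]=C('B')+0=3+0=3
L[10]='D': occ=0, LF[10]=C('D')+0=4+0=4
L[11]='E': occ=0, LF[11]=C('E')+0=5+0=5
L[12]='A': occ=1, LF[12]=C('A')+1=1+1=2
L[13]='b': occ=0, LF[13]=C('b')+0=11+0=11

Answer: 6 13 1 8 12 0 7 9 10 3 4 5 2 11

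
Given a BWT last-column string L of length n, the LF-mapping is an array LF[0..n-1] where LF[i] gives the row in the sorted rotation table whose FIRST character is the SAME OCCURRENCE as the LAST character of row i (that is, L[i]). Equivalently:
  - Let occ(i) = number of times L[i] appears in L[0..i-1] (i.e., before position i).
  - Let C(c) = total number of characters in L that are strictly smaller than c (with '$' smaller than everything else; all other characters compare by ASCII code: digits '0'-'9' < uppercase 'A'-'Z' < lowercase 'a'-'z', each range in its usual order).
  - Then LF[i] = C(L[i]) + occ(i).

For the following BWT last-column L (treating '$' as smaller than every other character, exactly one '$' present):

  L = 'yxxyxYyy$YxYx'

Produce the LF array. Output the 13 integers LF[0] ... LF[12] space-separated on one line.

Char counts: '$':1, 'Y':3, 'x':5, 'y':4
C (first-col start): C('$')=0, C('Y')=1, C('x')=4, C('y')=9
L[0]='y': occ=0, LF[0]=C('y')+0=9+0=9
L[1]='x': occ=0, LF[1]=C('x')+0=4+0=4
L[2]='x': occ=1, LF[2]=C('x')+1=4+1=5
L[3]='y': occ=1, LF[3]=C('y')+1=9+1=10
L[4]='x': occ=2, LF[4]=C('x')+2=4+2=6
L[5]='Y': occ=0, LF[5]=C('Y')+0=1+0=1
L[6]='y': occ=2, LF[6]=C('y')+2=9+2=11
L[7]='y': occ=3, LF[7]=C('y')+3=9+3=12
L[8]='$': occ=0, LF[8]=C('$')+0=0+0=0
L[9]='Y': occ=1, LF[9]=C('Y')+1=1+1=2
L[10]='x': occ=3, LF[10]=C('x')+3=4+3=7
L[11]='Y': occ=2, LF[11]=C('Y')+2=1+2=3
L[12]='x': occ=4, LF[12]=C('x')+4=4+4=8

Answer: 9 4 5 10 6 1 11 12 0 2 7 3 8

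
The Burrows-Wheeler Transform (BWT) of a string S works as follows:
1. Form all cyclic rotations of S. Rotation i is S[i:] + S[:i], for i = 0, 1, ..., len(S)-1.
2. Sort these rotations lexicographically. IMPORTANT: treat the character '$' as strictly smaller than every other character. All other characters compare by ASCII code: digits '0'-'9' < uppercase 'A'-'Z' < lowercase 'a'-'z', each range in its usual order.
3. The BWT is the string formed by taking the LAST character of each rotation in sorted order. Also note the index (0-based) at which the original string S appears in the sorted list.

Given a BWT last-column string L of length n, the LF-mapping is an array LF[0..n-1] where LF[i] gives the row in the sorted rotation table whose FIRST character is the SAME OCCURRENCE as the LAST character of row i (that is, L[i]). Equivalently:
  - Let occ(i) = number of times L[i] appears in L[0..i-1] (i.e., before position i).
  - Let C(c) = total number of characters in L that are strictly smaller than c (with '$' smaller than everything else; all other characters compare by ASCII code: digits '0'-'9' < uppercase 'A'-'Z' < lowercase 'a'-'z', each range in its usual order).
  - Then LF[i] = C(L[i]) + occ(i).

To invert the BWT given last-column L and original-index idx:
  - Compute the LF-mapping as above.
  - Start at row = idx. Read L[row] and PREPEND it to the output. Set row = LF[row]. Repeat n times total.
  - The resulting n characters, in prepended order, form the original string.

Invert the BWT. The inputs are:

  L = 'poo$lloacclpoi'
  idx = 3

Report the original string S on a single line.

LF mapping: 12 8 9 0 5 6 10 1 2 3 7 13 11 4
Walk LF starting at row 3, prepending L[row]:
  step 1: row=3, L[3]='$', prepend. Next row=LF[3]=0
  step 2: row=0, L[0]='p', prepend. Next row=LF[0]=12
  step 3: row=12, L[12]='o', prepend. Next row=LF[12]=11
  step 4: row=11, L[11]='p', prepend. Next row=LF[11]=13
  step 5: row=13, L[13]='i', prepend. Next row=LF[13]=4
  step 6: row=4, L[4]='l', prepend. Next row=LF[4]=5
  step 7: row=5, L[5]='l', prepend. Next row=LF[5]=6
  step 8: row=6, L[6]='o', prepend. Next row=LF[6]=10
  step 9: row=10, L[10]='l', prepend. Next row=LF[10]=7
  step 10: row=7, L[7]='a', prepend. Next row=LF[7]=1
  step 11: row=1, L[1]='o', prepend. Next row=LF[1]=8
  step 12: row=8, L[8]='c', prepend. Next row=LF[8]=2
  step 13: row=2, L[2]='o', prepend. Next row=LF[2]=9
  step 14: row=9, L[9]='c', prepend. Next row=LF[9]=3
Reversed output: cocoalollipop$

Answer: cocoalollipop$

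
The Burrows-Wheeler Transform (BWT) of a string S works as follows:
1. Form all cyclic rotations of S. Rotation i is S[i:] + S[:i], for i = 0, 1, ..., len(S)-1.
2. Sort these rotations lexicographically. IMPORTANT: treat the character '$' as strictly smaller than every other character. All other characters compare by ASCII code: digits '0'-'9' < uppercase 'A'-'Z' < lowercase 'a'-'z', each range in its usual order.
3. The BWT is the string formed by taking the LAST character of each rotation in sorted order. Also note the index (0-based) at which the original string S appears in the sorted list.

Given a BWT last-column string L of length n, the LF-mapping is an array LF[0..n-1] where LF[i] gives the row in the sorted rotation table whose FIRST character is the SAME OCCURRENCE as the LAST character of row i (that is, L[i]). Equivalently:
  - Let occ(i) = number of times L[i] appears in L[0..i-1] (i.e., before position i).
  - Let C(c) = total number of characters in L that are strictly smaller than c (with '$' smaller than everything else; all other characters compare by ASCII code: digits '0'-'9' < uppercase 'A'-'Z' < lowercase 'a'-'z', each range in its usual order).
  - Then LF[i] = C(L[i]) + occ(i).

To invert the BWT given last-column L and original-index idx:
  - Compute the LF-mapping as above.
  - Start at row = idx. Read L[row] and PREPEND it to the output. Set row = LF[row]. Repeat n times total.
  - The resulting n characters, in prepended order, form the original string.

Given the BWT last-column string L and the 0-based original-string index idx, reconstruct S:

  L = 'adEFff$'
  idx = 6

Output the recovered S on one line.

LF mapping: 3 4 1 2 5 6 0
Walk LF starting at row 6, prepending L[row]:
  step 1: row=6, L[6]='$', prepend. Next row=LF[6]=0
  step 2: row=0, L[0]='a', prepend. Next row=LF[0]=3
  step 3: row=3, L[3]='F', prepend. Next row=LF[3]=2
  step 4: row=2, L[2]='E', prepend. Next row=LF[2]=1
  step 5: row=1, L[1]='d', prepend. Next row=LF[1]=4
  step 6: row=4, L[4]='f', prepend. Next row=LF[4]=5
  step 7: row=5, L[5]='f', prepend. Next row=LF[5]=6
Reversed output: ffdEFa$

Answer: ffdEFa$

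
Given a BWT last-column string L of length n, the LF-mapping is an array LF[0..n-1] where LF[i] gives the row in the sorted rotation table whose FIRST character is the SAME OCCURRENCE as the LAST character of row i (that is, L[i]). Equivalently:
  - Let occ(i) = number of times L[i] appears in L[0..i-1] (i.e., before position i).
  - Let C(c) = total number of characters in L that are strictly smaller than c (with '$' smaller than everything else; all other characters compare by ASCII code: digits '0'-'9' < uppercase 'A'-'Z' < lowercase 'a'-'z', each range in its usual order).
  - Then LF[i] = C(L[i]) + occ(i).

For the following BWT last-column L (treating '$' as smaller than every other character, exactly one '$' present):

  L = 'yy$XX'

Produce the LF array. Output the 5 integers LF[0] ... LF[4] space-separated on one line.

Char counts: '$':1, 'X':2, 'y':2
C (first-col start): C('$')=0, C('X')=1, C('y')=3
L[0]='y': occ=0, LF[0]=C('y')+0=3+0=3
L[1]='y': occ=1, LF[1]=C('y')+1=3+1=4
L[2]='$': occ=0, LF[2]=C('$')+0=0+0=0
L[3]='X': occ=0, LF[3]=C('X')+0=1+0=1
L[4]='X': occ=1, LF[4]=C('X')+1=1+1=2

Answer: 3 4 0 1 2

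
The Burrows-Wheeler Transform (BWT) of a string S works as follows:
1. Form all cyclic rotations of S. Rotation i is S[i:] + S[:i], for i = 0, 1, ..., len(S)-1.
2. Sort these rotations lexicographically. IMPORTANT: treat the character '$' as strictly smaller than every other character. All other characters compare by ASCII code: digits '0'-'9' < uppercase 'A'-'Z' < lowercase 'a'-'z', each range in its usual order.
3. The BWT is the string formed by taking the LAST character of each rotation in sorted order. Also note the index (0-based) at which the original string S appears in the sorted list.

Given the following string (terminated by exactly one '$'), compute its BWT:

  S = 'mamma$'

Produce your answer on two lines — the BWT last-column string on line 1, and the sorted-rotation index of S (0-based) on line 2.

Answer: ammm$a
4

Derivation:
All 6 rotations (rotation i = S[i:]+S[:i]):
  rot[0] = mamma$
  rot[1] = amma$m
  rot[2] = mma$ma
  rot[3] = ma$mam
  rot[4] = a$mamm
  rot[5] = $mamma
Sorted (with $ < everything):
  sorted[0] = $mamma  (last char: 'a')
  sorted[1] = a$mamm  (last char: 'm')
  sorted[2] = amma$m  (last char: 'm')
  sorted[3] = ma$mam  (last char: 'm')
  sorted[4] = mamma$  (last char: '$')
  sorted[5] = mma$ma  (last char: 'a')
Last column: ammm$a
Original string S is at sorted index 4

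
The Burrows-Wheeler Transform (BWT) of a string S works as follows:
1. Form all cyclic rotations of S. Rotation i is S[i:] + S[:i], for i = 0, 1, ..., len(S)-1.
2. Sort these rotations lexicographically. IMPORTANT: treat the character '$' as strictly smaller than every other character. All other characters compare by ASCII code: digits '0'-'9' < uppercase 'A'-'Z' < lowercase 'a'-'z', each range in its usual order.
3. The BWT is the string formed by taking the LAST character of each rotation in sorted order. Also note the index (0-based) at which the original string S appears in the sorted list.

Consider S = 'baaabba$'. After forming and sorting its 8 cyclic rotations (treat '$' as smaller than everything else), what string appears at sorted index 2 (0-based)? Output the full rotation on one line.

Answer: aaabba$b

Derivation:
All 8 rotations (rotation i = S[i:]+S[:i]):
  rot[0] = baaabba$
  rot[1] = aaabba$b
  rot[2] = aabba$ba
  rot[3] = abba$baa
  rot[4] = bba$baaa
  rot[5] = ba$baaab
  rot[6] = a$baaabb
  rot[7] = $baaabba
Sorted (with $ < everything):
  sorted[0] = $baaabba
  sorted[1] = a$baaabb
  sorted[2] = aaabba$b
  sorted[3] = aabba$ba
  sorted[4] = abba$baa
  sorted[5] = ba$baaab
  sorted[6] = baaabba$
  sorted[7] = bba$baaa
sorted[2] = aaabba$b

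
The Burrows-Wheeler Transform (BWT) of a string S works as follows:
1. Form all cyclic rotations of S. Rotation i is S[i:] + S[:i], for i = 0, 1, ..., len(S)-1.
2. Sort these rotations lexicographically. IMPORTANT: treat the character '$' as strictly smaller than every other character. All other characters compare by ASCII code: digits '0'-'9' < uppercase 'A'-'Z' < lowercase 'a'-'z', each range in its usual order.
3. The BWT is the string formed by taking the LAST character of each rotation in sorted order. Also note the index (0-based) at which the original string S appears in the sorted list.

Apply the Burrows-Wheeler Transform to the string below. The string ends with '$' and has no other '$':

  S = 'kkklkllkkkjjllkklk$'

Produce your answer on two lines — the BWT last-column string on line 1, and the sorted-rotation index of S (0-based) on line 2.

All 19 rotations (rotation i = S[i:]+S[:i]):
  rot[0] = kkklkllkkkjjllkklk$
  rot[1] = kklkllkkkjjllkklk$k
  rot[2] = klkllkkkjjllkklk$kk
  rot[3] = lkllkkkjjllkklk$kkk
  rot[4] = kllkkkjjllkklk$kkkl
  rot[5] = llkkkjjllkklk$kkklk
  rot[6] = lkkkjjllkklk$kkklkl
  rot[7] = kkkjjllkklk$kkklkll
  rot[8] = kkjjllkklk$kkklkllk
  rot[9] = kjjllkklk$kkklkllkk
  rot[10] = jjllkklk$kkklkllkkk
  rot[11] = jllkklk$kkklkllkkkj
  rot[12] = llkklk$kkklkllkkkjj
  rot[13] = lkklk$kkklkllkkkjjl
  rot[14] = kklk$kkklkllkkkjjll
  rot[15] = klk$kkklkllkkkjjllk
  rot[16] = lk$kkklkllkkkjjllkk
  rot[17] = k$kkklkllkkkjjllkkl
  rot[18] = $kkklkllkkkjjllkklk
Sorted (with $ < everything):
  sorted[0] = $kkklkllkkkjjllkklk  (last char: 'k')
  sorted[1] = jjllkklk$kkklkllkkk  (last char: 'k')
  sorted[2] = jllkklk$kkklkllkkkj  (last char: 'j')
  sorted[3] = k$kkklkllkkkjjllkkl  (last char: 'l')
  sorted[4] = kjjllkklk$kkklkllkk  (last char: 'k')
  sorted[5] = kkjjllkklk$kkklkllk  (last char: 'k')
  sorted[6] = kkkjjllkklk$kkklkll  (last char: 'l')
  sorted[7] = kkklkllkkkjjllkklk$  (last char: '$')
  sorted[8] = kklk$kkklkllkkkjjll  (last char: 'l')
  sorted[9] = kklkllkkkjjllkklk$k  (last char: 'k')
  sorted[10] = klk$kkklkllkkkjjllk  (last char: 'k')
  sorted[11] = klkllkkkjjllkklk$kk  (last char: 'k')
  sorted[12] = kllkkkjjllkklk$kkkl  (last char: 'l')
  sorted[13] = lk$kkklkllkkkjjllkk  (last char: 'k')
  sorted[14] = lkkkjjllkklk$kkklkl  (last char: 'l')
  sorted[15] = lkklk$kkklkllkkkjjl  (last char: 'l')
  sorted[16] = lkllkkkjjllkklk$kkk  (last char: 'k')
  sorted[17] = llkkkjjllkklk$kkklk  (last char: 'k')
  sorted[18] = llkklk$kkklkllkkkjj  (last char: 'j')
Last column: kkjlkkl$lkkklkllkkj
Original string S is at sorted index 7

Answer: kkjlkkl$lkkklkllkkj
7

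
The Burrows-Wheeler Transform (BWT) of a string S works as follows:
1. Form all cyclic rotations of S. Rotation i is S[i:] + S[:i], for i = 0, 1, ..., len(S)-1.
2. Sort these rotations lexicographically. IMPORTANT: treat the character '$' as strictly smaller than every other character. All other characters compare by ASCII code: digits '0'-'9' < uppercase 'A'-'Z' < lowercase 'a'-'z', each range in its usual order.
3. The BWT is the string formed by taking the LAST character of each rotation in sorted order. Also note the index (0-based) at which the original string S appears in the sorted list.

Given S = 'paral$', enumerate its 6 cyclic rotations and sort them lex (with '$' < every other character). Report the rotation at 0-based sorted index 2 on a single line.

Answer: aral$p

Derivation:
All 6 rotations (rotation i = S[i:]+S[:i]):
  rot[0] = paral$
  rot[1] = aral$p
  rot[2] = ral$pa
  rot[3] = al$par
  rot[4] = l$para
  rot[5] = $paral
Sorted (with $ < everything):
  sorted[0] = $paral
  sorted[1] = al$par
  sorted[2] = aral$p
  sorted[3] = l$para
  sorted[4] = paral$
  sorted[5] = ral$pa
sorted[2] = aral$p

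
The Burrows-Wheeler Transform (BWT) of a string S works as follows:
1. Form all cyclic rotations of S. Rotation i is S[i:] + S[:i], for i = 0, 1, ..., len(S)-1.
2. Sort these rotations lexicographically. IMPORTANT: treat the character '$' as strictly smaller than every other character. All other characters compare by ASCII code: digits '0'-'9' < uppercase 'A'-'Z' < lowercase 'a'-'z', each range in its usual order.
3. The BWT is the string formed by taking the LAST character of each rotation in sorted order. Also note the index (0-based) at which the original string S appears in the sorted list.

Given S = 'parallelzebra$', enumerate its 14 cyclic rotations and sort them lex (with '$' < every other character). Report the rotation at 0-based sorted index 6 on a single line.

All 14 rotations (rotation i = S[i:]+S[:i]):
  rot[0] = parallelzebra$
  rot[1] = arallelzebra$p
  rot[2] = rallelzebra$pa
  rot[3] = allelzebra$par
  rot[4] = llelzebra$para
  rot[5] = lelzebra$paral
  rot[6] = elzebra$parall
  rot[7] = lzebra$paralle
  rot[8] = zebra$parallel
  rot[9] = ebra$parallelz
  rot[10] = bra$parallelze
  rot[11] = ra$parallelzeb
  rot[12] = a$parallelzebr
  rot[13] = $parallelzebra
Sorted (with $ < everything):
  sorted[0] = $parallelzebra
  sorted[1] = a$parallelzebr
  sorted[2] = allelzebra$par
  sorted[3] = arallelzebra$p
  sorted[4] = bra$parallelze
  sorted[5] = ebra$parallelz
  sorted[6] = elzebra$parall
  sorted[7] = lelzebra$paral
  sorted[8] = llelzebra$para
  sorted[9] = lzebra$paralle
  sorted[10] = parallelzebra$
  sorted[11] = ra$parallelzeb
  sorted[12] = rallelzebra$pa
  sorted[13] = zebra$parallel
sorted[6] = elzebra$parall

Answer: elzebra$parall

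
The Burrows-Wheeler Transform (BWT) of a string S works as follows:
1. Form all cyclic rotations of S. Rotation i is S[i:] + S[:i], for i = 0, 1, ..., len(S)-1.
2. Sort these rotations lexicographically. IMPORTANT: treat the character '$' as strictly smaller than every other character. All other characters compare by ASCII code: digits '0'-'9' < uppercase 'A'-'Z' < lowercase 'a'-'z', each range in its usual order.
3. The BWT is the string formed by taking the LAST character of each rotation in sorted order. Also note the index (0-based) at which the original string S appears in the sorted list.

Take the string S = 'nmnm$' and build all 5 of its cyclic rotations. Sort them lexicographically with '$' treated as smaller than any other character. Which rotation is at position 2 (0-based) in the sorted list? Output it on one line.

Answer: mnm$n

Derivation:
All 5 rotations (rotation i = S[i:]+S[:i]):
  rot[0] = nmnm$
  rot[1] = mnm$n
  rot[2] = nm$nm
  rot[3] = m$nmn
  rot[4] = $nmnm
Sorted (with $ < everything):
  sorted[0] = $nmnm
  sorted[1] = m$nmn
  sorted[2] = mnm$n
  sorted[3] = nm$nm
  sorted[4] = nmnm$
sorted[2] = mnm$n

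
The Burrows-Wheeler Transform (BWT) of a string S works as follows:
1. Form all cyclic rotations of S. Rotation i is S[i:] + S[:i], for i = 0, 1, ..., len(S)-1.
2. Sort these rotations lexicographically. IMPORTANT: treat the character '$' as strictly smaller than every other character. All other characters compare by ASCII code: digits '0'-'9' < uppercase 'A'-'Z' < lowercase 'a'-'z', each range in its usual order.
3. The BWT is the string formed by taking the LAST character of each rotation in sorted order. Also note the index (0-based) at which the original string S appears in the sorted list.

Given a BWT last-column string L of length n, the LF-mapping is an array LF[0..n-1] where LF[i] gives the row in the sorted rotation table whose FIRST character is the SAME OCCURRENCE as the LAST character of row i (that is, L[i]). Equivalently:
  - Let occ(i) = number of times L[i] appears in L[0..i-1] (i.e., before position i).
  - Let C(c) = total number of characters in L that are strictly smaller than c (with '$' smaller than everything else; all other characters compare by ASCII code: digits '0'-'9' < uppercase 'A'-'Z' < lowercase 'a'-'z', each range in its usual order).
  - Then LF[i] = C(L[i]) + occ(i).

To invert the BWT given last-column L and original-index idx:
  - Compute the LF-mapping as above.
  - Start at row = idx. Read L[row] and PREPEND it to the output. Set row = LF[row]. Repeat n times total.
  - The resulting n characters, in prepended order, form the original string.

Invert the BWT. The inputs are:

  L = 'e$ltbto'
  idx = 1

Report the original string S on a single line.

Answer: bottle$

Derivation:
LF mapping: 2 0 3 5 1 6 4
Walk LF starting at row 1, prepending L[row]:
  step 1: row=1, L[1]='$', prepend. Next row=LF[1]=0
  step 2: row=0, L[0]='e', prepend. Next row=LF[0]=2
  step 3: row=2, L[2]='l', prepend. Next row=LF[2]=3
  step 4: row=3, L[3]='t', prepend. Next row=LF[3]=5
  step 5: row=5, L[5]='t', prepend. Next row=LF[5]=6
  step 6: row=6, L[6]='o', prepend. Next row=LF[6]=4
  step 7: row=4, L[4]='b', prepend. Next row=LF[4]=1
Reversed output: bottle$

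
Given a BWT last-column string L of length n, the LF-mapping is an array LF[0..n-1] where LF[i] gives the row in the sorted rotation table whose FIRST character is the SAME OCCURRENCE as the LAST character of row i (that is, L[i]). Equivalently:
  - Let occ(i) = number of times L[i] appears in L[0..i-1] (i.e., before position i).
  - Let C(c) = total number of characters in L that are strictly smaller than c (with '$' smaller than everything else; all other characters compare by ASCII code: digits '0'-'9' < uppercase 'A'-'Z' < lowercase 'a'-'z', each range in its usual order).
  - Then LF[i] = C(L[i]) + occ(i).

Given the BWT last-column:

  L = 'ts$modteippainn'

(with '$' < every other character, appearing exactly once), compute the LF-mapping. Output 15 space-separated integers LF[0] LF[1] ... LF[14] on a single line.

Answer: 13 12 0 6 9 2 14 3 4 10 11 1 5 7 8

Derivation:
Char counts: '$':1, 'a':1, 'd':1, 'e':1, 'i':2, 'm':1, 'n':2, 'o':1, 'p':2, 's':1, 't':2
C (first-col start): C('$')=0, C('a')=1, C('d')=2, C('e')=3, C('i')=4, C('m')=6, C('n')=7, C('o')=9, C('p')=10, C('s')=12, C('t')=13
L[0]='t': occ=0, LF[0]=C('t')+0=13+0=13
L[1]='s': occ=0, LF[1]=C('s')+0=12+0=12
L[2]='$': occ=0, LF[2]=C('$')+0=0+0=0
L[3]='m': occ=0, LF[3]=C('m')+0=6+0=6
L[4]='o': occ=0, LF[4]=C('o')+0=9+0=9
L[5]='d': occ=0, LF[5]=C('d')+0=2+0=2
L[6]='t': occ=1, LF[6]=C('t')+1=13+1=14
L[7]='e': occ=0, LF[7]=C('e')+0=3+0=3
L[8]='i': occ=0, LF[8]=C('i')+0=4+0=4
L[9]='p': occ=0, LF[9]=C('p')+0=10+0=10
L[10]='p': occ=1, LF[10]=C('p')+1=10+1=11
L[11]='a': occ=0, LF[11]=C('a')+0=1+0=1
L[12]='i': occ=1, LF[12]=C('i')+1=4+1=5
L[13]='n': occ=0, LF[13]=C('n')+0=7+0=7
L[14]='n': occ=1, LF[14]=C('n')+1=7+1=8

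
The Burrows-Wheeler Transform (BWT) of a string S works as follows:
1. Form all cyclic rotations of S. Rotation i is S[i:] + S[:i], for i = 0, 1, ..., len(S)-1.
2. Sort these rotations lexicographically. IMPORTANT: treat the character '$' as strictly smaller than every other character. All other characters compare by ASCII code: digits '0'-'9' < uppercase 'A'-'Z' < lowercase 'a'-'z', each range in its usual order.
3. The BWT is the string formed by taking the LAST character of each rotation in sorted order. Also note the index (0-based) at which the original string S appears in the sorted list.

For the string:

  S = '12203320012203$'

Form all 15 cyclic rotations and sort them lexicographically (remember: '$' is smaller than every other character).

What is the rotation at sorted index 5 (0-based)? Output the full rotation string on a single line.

All 15 rotations (rotation i = S[i:]+S[:i]):
  rot[0] = 12203320012203$
  rot[1] = 2203320012203$1
  rot[2] = 203320012203$12
  rot[3] = 03320012203$122
  rot[4] = 3320012203$1220
  rot[5] = 320012203$12203
  rot[6] = 20012203$122033
  rot[7] = 0012203$1220332
  rot[8] = 012203$12203320
  rot[9] = 12203$122033200
  rot[10] = 2203$1220332001
  rot[11] = 203$12203320012
  rot[12] = 03$122033200122
  rot[13] = 3$1220332001220
  rot[14] = $12203320012203
Sorted (with $ < everything):
  sorted[0] = $12203320012203
  sorted[1] = 0012203$1220332
  sorted[2] = 012203$12203320
  sorted[3] = 03$122033200122
  sorted[4] = 03320012203$122
  sorted[5] = 12203$122033200
  sorted[6] = 12203320012203$
  sorted[7] = 20012203$122033
  sorted[8] = 203$12203320012
  sorted[9] = 203320012203$12
  sorted[10] = 2203$1220332001
  sorted[11] = 2203320012203$1
  sorted[12] = 3$1220332001220
  sorted[13] = 320012203$12203
  sorted[14] = 3320012203$1220
sorted[5] = 12203$122033200

Answer: 12203$122033200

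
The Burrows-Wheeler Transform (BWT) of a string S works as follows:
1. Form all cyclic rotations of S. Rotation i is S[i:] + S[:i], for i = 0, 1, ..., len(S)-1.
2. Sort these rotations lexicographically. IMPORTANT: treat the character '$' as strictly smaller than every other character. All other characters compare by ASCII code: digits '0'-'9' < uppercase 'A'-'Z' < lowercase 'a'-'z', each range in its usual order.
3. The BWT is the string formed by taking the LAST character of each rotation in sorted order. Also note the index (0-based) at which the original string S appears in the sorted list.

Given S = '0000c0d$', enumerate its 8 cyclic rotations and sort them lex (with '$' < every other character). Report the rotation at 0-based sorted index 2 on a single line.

Answer: 000c0d$0

Derivation:
All 8 rotations (rotation i = S[i:]+S[:i]):
  rot[0] = 0000c0d$
  rot[1] = 000c0d$0
  rot[2] = 00c0d$00
  rot[3] = 0c0d$000
  rot[4] = c0d$0000
  rot[5] = 0d$0000c
  rot[6] = d$0000c0
  rot[7] = $0000c0d
Sorted (with $ < everything):
  sorted[0] = $0000c0d
  sorted[1] = 0000c0d$
  sorted[2] = 000c0d$0
  sorted[3] = 00c0d$00
  sorted[4] = 0c0d$000
  sorted[5] = 0d$0000c
  sorted[6] = c0d$0000
  sorted[7] = d$0000c0
sorted[2] = 000c0d$0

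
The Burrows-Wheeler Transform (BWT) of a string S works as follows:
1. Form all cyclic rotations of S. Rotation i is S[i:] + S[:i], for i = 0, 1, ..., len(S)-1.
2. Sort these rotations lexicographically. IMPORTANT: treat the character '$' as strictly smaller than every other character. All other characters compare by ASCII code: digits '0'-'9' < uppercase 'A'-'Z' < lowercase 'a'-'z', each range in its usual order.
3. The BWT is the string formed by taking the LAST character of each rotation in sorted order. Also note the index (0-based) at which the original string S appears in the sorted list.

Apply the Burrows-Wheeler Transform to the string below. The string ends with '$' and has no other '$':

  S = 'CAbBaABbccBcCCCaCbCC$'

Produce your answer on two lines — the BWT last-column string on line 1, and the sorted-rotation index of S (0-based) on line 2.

Answer: CaCbAcC$bcCCaBCACBcBb
7

Derivation:
All 21 rotations (rotation i = S[i:]+S[:i]):
  rot[0] = CAbBaABbccBcCCCaCbCC$
  rot[1] = AbBaABbccBcCCCaCbCC$C
  rot[2] = bBaABbccBcCCCaCbCC$CA
  rot[3] = BaABbccBcCCCaCbCC$CAb
  rot[4] = aABbccBcCCCaCbCC$CAbB
  rot[5] = ABbccBcCCCaCbCC$CAbBa
  rot[6] = BbccBcCCCaCbCC$CAbBaA
  rot[7] = bccBcCCCaCbCC$CAbBaAB
  rot[8] = ccBcCCCaCbCC$CAbBaABb
  rot[9] = cBcCCCaCbCC$CAbBaABbc
  rot[10] = BcCCCaCbCC$CAbBaABbcc
  rot[11] = cCCCaCbCC$CAbBaABbccB
  rot[12] = CCCaCbCC$CAbBaABbccBc
  rot[13] = CCaCbCC$CAbBaABbccBcC
  rot[14] = CaCbCC$CAbBaABbccBcCC
  rot[15] = aCbCC$CAbBaABbccBcCCC
  rot[16] = CbCC$CAbBaABbccBcCCCa
  rot[17] = bCC$CAbBaABbccBcCCCaC
  rot[18] = CC$CAbBaABbccBcCCCaCb
  rot[19] = C$CAbBaABbccBcCCCaCbC
  rot[20] = $CAbBaABbccBcCCCaCbCC
Sorted (with $ < everything):
  sorted[0] = $CAbBaABbccBcCCCaCbCC  (last char: 'C')
  sorted[1] = ABbccBcCCCaCbCC$CAbBa  (last char: 'a')
  sorted[2] = AbBaABbccBcCCCaCbCC$C  (last char: 'C')
  sorted[3] = BaABbccBcCCCaCbCC$CAb  (last char: 'b')
  sorted[4] = BbccBcCCCaCbCC$CAbBaA  (last char: 'A')
  sorted[5] = BcCCCaCbCC$CAbBaABbcc  (last char: 'c')
  sorted[6] = C$CAbBaABbccBcCCCaCbC  (last char: 'C')
  sorted[7] = CAbBaABbccBcCCCaCbCC$  (last char: '$')
  sorted[8] = CC$CAbBaABbccBcCCCaCb  (last char: 'b')
  sorted[9] = CCCaCbCC$CAbBaABbccBc  (last char: 'c')
  sorted[10] = CCaCbCC$CAbBaABbccBcC  (last char: 'C')
  sorted[11] = CaCbCC$CAbBaABbccBcCC  (last char: 'C')
  sorted[12] = CbCC$CAbBaABbccBcCCCa  (last char: 'a')
  sorted[13] = aABbccBcCCCaCbCC$CAbB  (last char: 'B')
  sorted[14] = aCbCC$CAbBaABbccBcCCC  (last char: 'C')
  sorted[15] = bBaABbccBcCCCaCbCC$CA  (last char: 'A')
  sorted[16] = bCC$CAbBaABbccBcCCCaC  (last char: 'C')
  sorted[17] = bccBcCCCaCbCC$CAbBaAB  (last char: 'B')
  sorted[18] = cBcCCCaCbCC$CAbBaABbc  (last char: 'c')
  sorted[19] = cCCCaCbCC$CAbBaABbccB  (last char: 'B')
  sorted[20] = ccBcCCCaCbCC$CAbBaABb  (last char: 'b')
Last column: CaCbAcC$bcCCaBCACBcBb
Original string S is at sorted index 7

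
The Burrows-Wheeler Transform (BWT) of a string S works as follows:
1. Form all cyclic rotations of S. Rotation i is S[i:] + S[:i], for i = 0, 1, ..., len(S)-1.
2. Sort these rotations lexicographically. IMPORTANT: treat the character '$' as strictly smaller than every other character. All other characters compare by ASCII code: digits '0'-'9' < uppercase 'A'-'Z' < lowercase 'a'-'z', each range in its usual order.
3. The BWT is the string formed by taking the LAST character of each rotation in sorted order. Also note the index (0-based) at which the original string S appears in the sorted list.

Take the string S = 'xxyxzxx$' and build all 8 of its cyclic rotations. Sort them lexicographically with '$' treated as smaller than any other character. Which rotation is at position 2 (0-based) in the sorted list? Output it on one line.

All 8 rotations (rotation i = S[i:]+S[:i]):
  rot[0] = xxyxzxx$
  rot[1] = xyxzxx$x
  rot[2] = yxzxx$xx
  rot[3] = xzxx$xxy
  rot[4] = zxx$xxyx
  rot[5] = xx$xxyxz
  rot[6] = x$xxyxzx
  rot[7] = $xxyxzxx
Sorted (with $ < everything):
  sorted[0] = $xxyxzxx
  sorted[1] = x$xxyxzx
  sorted[2] = xx$xxyxz
  sorted[3] = xxyxzxx$
  sorted[4] = xyxzxx$x
  sorted[5] = xzxx$xxy
  sorted[6] = yxzxx$xx
  sorted[7] = zxx$xxyx
sorted[2] = xx$xxyxz

Answer: xx$xxyxz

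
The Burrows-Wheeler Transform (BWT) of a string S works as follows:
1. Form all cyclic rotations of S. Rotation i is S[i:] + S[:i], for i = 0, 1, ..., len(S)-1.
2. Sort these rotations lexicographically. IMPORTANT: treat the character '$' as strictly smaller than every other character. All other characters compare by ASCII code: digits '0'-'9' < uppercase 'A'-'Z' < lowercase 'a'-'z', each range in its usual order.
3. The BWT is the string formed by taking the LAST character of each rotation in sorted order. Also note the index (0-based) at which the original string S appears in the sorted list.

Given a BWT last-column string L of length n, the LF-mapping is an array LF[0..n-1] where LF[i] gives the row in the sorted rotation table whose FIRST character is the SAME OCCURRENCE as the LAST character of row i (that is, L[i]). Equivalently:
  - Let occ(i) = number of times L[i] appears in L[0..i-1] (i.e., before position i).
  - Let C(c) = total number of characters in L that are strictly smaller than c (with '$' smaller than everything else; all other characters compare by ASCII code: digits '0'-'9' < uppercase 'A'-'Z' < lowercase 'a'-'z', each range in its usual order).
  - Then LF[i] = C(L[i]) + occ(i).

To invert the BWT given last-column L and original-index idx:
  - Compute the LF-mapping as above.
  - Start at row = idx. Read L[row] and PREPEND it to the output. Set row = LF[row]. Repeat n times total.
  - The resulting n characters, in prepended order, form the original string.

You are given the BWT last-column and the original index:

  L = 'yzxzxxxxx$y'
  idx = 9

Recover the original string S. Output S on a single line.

LF mapping: 7 9 1 10 2 3 4 5 6 0 8
Walk LF starting at row 9, prepending L[row]:
  step 1: row=9, L[9]='$', prepend. Next row=LF[9]=0
  step 2: row=0, L[0]='y', prepend. Next row=LF[0]=7
  step 3: row=7, L[7]='x', prepend. Next row=LF[7]=5
  step 4: row=5, L[5]='x', prepend. Next row=LF[5]=3
  step 5: row=3, L[3]='z', prepend. Next row=LF[3]=10
  step 6: row=10, L[10]='y', prepend. Next row=LF[10]=8
  step 7: row=8, L[8]='x', prepend. Next row=LF[8]=6
  step 8: row=6, L[6]='x', prepend. Next row=LF[6]=4
  step 9: row=4, L[4]='x', prepend. Next row=LF[4]=2
  step 10: row=2, L[2]='x', prepend. Next row=LF[2]=1
  step 11: row=1, L[1]='z', prepend. Next row=LF[1]=9
Reversed output: zxxxxyzxxy$

Answer: zxxxxyzxxy$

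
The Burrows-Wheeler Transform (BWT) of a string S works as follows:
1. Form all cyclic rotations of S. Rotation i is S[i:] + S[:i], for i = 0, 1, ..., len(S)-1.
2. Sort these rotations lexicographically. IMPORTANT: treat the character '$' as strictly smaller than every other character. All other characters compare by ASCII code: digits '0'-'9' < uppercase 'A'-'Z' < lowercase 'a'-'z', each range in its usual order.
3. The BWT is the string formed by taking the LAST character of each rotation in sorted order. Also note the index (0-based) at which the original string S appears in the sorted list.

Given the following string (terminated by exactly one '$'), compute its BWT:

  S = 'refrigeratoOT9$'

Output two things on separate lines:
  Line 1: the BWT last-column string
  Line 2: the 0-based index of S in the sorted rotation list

Answer: 9ToOrrgeirte$fa
12

Derivation:
All 15 rotations (rotation i = S[i:]+S[:i]):
  rot[0] = refrigeratoOT9$
  rot[1] = efrigeratoOT9$r
  rot[2] = frigeratoOT9$re
  rot[3] = rigeratoOT9$ref
  rot[4] = igeratoOT9$refr
  rot[5] = geratoOT9$refri
  rot[6] = eratoOT9$refrig
  rot[7] = ratoOT9$refrige
  rot[8] = atoOT9$refriger
  rot[9] = toOT9$refrigera
  rot[10] = oOT9$refrigerat
  rot[11] = OT9$refrigerato
  rot[12] = T9$refrigeratoO
  rot[13] = 9$refrigeratoOT
  rot[14] = $refrigeratoOT9
Sorted (with $ < everything):
  sorted[0] = $refrigeratoOT9  (last char: '9')
  sorted[1] = 9$refrigeratoOT  (last char: 'T')
  sorted[2] = OT9$refrigerato  (last char: 'o')
  sorted[3] = T9$refrigeratoO  (last char: 'O')
  sorted[4] = atoOT9$refriger  (last char: 'r')
  sorted[5] = efrigeratoOT9$r  (last char: 'r')
  sorted[6] = eratoOT9$refrig  (last char: 'g')
  sorted[7] = frigeratoOT9$re  (last char: 'e')
  sorted[8] = geratoOT9$refri  (last char: 'i')
  sorted[9] = igeratoOT9$refr  (last char: 'r')
  sorted[10] = oOT9$refrigerat  (last char: 't')
  sorted[11] = ratoOT9$refrige  (last char: 'e')
  sorted[12] = refrigeratoOT9$  (last char: '$')
  sorted[13] = rigeratoOT9$ref  (last char: 'f')
  sorted[14] = toOT9$refrigera  (last char: 'a')
Last column: 9ToOrrgeirte$fa
Original string S is at sorted index 12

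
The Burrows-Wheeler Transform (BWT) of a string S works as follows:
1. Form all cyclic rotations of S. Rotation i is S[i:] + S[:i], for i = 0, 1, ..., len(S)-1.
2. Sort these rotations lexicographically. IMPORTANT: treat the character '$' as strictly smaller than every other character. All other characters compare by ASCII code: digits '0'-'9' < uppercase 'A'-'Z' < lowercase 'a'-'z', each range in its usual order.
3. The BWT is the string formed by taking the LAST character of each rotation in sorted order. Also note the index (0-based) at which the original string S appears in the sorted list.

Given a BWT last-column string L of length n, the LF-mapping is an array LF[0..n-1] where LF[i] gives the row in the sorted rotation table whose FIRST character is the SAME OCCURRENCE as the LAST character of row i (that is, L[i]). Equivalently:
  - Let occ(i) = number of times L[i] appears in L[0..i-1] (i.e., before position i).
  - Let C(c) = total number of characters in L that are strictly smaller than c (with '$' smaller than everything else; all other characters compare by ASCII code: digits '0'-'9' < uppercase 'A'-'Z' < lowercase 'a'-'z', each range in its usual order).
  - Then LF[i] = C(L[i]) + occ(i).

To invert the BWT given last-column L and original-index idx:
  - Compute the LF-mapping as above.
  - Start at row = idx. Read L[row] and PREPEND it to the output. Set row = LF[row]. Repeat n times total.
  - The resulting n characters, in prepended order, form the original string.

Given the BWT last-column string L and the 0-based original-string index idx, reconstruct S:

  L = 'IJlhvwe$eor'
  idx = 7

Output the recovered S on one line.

Answer: overwhelJI$

Derivation:
LF mapping: 1 2 6 5 9 10 3 0 4 7 8
Walk LF starting at row 7, prepending L[row]:
  step 1: row=7, L[7]='$', prepend. Next row=LF[7]=0
  step 2: row=0, L[0]='I', prepend. Next row=LF[0]=1
  step 3: row=1, L[1]='J', prepend. Next row=LF[1]=2
  step 4: row=2, L[2]='l', prepend. Next row=LF[2]=6
  step 5: row=6, L[6]='e', prepend. Next row=LF[6]=3
  step 6: row=3, L[3]='h', prepend. Next row=LF[3]=5
  step 7: row=5, L[5]='w', prepend. Next row=LF[5]=10
  step 8: row=10, L[10]='r', prepend. Next row=LF[10]=8
  step 9: row=8, L[8]='e', prepend. Next row=LF[8]=4
  step 10: row=4, L[4]='v', prepend. Next row=LF[4]=9
  step 11: row=9, L[9]='o', prepend. Next row=LF[9]=7
Reversed output: overwhelJI$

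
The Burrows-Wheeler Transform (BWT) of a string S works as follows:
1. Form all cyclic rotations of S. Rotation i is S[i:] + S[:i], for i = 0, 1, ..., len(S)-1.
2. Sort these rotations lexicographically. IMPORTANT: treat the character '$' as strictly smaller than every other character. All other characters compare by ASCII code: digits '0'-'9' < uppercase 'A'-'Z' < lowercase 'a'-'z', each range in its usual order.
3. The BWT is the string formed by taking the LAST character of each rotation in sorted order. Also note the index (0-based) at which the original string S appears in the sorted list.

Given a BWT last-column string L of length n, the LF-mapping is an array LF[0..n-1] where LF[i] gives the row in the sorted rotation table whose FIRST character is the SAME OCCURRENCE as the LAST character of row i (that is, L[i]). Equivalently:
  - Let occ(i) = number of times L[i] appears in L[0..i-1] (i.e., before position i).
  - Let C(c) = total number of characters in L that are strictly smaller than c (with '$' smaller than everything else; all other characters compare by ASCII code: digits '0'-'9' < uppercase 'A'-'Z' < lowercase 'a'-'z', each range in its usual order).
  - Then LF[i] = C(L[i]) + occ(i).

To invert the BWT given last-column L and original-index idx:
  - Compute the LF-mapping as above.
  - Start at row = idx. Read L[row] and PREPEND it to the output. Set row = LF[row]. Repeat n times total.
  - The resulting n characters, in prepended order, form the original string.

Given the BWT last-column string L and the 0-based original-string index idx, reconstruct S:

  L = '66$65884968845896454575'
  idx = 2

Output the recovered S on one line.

Answer: 4648565979586854864586$

Derivation:
LF mapping: 10 11 0 12 5 16 17 1 21 13 18 19 2 6 20 22 14 3 7 4 8 15 9
Walk LF starting at row 2, prepending L[row]:
  step 1: row=2, L[2]='$', prepend. Next row=LF[2]=0
  step 2: row=0, L[0]='6', prepend. Next row=LF[0]=10
  step 3: row=10, L[10]='8', prepend. Next row=LF[10]=18
  step 4: row=18, L[18]='5', prepend. Next row=LF[18]=7
  step 5: row=7, L[7]='4', prepend. Next row=LF[7]=1
  step 6: row=1, L[1]='6', prepend. Next row=LF[1]=11
  step 7: row=11, L[11]='8', prepend. Next row=LF[11]=19
  step 8: row=19, L[19]='4', prepend. Next row=LF[19]=4
  step 9: row=4, L[4]='5', prepend. Next row=LF[4]=5
  step 10: row=5, L[5]='8', prepend. Next row=LF[5]=16
  step 11: row=16, L[16]='6', prepend. Next row=LF[16]=14
  step 12: row=14, L[14]='8', prepend. Next row=LF[14]=20
  step 13: row=20, L[20]='5', prepend. Next row=LF[20]=8
  step 14: row=8, L[8]='9', prepend. Next row=LF[8]=21
  step 15: row=21, L[21]='7', prepend. Next row=LF[21]=15
  step 16: row=15, L[15]='9', prepend. Next row=LF[15]=22
  step 17: row=22, L[22]='5', prepend. Next row=LF[22]=9
  step 18: row=9, L[9]='6', prepend. Next row=LF[9]=13
  step 19: row=13, L[13]='5', prepend. Next row=LF[13]=6
  step 20: row=6, L[6]='8', prepend. Next row=LF[6]=17
  step 21: row=17, L[17]='4', prepend. Next row=LF[17]=3
  step 22: row=3, L[3]='6', prepend. Next row=LF[3]=12
  step 23: row=12, L[12]='4', prepend. Next row=LF[12]=2
Reversed output: 4648565979586854864586$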